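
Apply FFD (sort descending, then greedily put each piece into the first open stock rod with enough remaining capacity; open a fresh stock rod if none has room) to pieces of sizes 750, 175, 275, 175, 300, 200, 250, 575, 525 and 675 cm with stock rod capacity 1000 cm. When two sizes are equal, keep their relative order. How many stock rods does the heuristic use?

Sorted descending: 750, 675, 575, 525, 300, 275, 250, 200, 175, 175.
  750 → stock rod 1 (new)  [load 750/1000]
  675 → stock rod 2 (new)  [load 675/1000]
  575 → stock rod 3 (new)  [load 575/1000]
  525 → stock rod 4 (new)  [load 525/1000]
  300 → stock rod 2  [load 975/1000]
  275 → stock rod 3  [load 850/1000]
  250 → stock rod 1  [load 1000/1000]
  200 → stock rod 4  [load 725/1000]
  175 → stock rod 4  [load 900/1000]
  175 → stock rod 5 (new)  [load 175/1000]
5 stock rods opened.

5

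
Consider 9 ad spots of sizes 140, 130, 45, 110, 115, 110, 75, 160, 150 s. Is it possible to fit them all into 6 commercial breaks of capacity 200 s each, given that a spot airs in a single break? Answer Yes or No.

No

Total = 1035 s; ⌈1035/200⌉ = 6.
7 ad spots each exceed half the capacity and cannot share a break, forcing at least 7 commercial breaks.
At least 7 commercial breaks are required, but only 6 are allowed.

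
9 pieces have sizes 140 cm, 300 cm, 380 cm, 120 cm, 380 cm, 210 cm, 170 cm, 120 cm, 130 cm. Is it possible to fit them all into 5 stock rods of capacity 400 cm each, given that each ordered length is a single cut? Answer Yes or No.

No

Total = 1950 cm; ⌈1950/400⌉ = 5.
The bound of 5 does not rule out 5, but exhaustive search shows no assignment into 5 stock rods of capacity 400 cm exists — the minimum is 6.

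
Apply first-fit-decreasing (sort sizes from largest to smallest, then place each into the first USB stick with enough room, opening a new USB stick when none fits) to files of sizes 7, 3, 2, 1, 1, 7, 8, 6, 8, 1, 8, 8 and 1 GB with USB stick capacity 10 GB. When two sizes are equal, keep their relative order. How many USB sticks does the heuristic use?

7

Sorted descending: 8, 8, 8, 8, 7, 7, 6, 3, 2, 1, 1, 1, 1.
  8 → USB stick 1 (new)  [load 8/10]
  8 → USB stick 2 (new)  [load 8/10]
  8 → USB stick 3 (new)  [load 8/10]
  8 → USB stick 4 (new)  [load 8/10]
  7 → USB stick 5 (new)  [load 7/10]
  7 → USB stick 6 (new)  [load 7/10]
  6 → USB stick 7 (new)  [load 6/10]
  3 → USB stick 5  [load 10/10]
  2 → USB stick 1  [load 10/10]
  1 → USB stick 2  [load 9/10]
  1 → USB stick 2  [load 10/10]
  1 → USB stick 3  [load 9/10]
  1 → USB stick 3  [load 10/10]
7 USB sticks opened.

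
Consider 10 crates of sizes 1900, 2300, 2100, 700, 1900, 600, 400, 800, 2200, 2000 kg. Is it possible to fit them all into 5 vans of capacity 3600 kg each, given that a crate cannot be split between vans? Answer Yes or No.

Total = 14900 kg; ⌈14900/3600⌉ = 5.
6 crates each exceed half the capacity and cannot share a van, forcing at least 6 vans.
At least 6 vans are required, but only 5 are allowed.

No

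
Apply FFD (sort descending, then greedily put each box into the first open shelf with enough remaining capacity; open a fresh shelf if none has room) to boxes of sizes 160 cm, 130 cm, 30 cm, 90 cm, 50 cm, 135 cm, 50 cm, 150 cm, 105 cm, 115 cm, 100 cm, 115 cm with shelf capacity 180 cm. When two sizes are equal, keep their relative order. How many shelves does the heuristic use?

9

Sorted descending: 160, 150, 135, 130, 115, 115, 105, 100, 90, 50, 50, 30.
  160 → shelf 1 (new)  [load 160/180]
  150 → shelf 2 (new)  [load 150/180]
  135 → shelf 3 (new)  [load 135/180]
  130 → shelf 4 (new)  [load 130/180]
  115 → shelf 5 (new)  [load 115/180]
  115 → shelf 6 (new)  [load 115/180]
  105 → shelf 7 (new)  [load 105/180]
  100 → shelf 8 (new)  [load 100/180]
  90 → shelf 9 (new)  [load 90/180]
  50 → shelf 4  [load 180/180]
  50 → shelf 5  [load 165/180]
  30 → shelf 2  [load 180/180]
9 shelves opened.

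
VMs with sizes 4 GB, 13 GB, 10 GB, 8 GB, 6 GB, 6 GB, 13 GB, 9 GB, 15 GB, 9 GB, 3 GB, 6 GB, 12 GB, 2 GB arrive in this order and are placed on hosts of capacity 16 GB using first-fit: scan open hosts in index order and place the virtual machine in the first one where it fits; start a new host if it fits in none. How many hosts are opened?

8

  4 → host 1 (new)  [load 4/16]
  13 → host 2 (new)  [load 13/16]
  10 → host 1  [load 14/16]
  8 → host 3 (new)  [load 8/16]
  6 → host 3  [load 14/16]
  6 → host 4 (new)  [load 6/16]
  13 → host 5 (new)  [load 13/16]
  9 → host 4  [load 15/16]
  15 → host 6 (new)  [load 15/16]
  9 → host 7 (new)  [load 9/16]
  3 → host 2  [load 16/16]
  6 → host 7  [load 15/16]
  12 → host 8 (new)  [load 12/16]
  2 → host 1  [load 16/16]
8 hosts opened.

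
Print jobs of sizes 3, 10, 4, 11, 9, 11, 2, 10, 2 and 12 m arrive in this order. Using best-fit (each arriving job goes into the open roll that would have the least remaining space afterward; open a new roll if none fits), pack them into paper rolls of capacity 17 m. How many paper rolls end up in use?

  3 → roll 1 (new)  [load 3/17]
  10 → roll 1  [load 13/17]
  4 → roll 1  [load 17/17]
  11 → roll 2 (new)  [load 11/17]
  9 → roll 3 (new)  [load 9/17]
  11 → roll 4 (new)  [load 11/17]
  2 → roll 2  [load 13/17]
  10 → roll 5 (new)  [load 10/17]
  2 → roll 2  [load 15/17]
  12 → roll 6 (new)  [load 12/17]
6 paper rolls opened.

6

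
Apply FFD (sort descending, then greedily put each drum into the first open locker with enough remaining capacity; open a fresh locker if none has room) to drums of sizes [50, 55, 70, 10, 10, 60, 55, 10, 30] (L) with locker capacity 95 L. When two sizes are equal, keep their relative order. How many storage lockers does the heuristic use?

5

Sorted descending: 70, 60, 55, 55, 50, 30, 10, 10, 10.
  70 → locker 1 (new)  [load 70/95]
  60 → locker 2 (new)  [load 60/95]
  55 → locker 3 (new)  [load 55/95]
  55 → locker 4 (new)  [load 55/95]
  50 → locker 5 (new)  [load 50/95]
  30 → locker 2  [load 90/95]
  10 → locker 1  [load 80/95]
  10 → locker 1  [load 90/95]
  10 → locker 3  [load 65/95]
5 storage lockers opened.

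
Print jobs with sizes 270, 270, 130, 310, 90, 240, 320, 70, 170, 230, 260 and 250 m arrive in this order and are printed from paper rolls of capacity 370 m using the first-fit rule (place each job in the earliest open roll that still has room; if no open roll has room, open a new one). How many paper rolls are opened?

  270 → roll 1 (new)  [load 270/370]
  270 → roll 2 (new)  [load 270/370]
  130 → roll 3 (new)  [load 130/370]
  310 → roll 4 (new)  [load 310/370]
  90 → roll 1  [load 360/370]
  240 → roll 3  [load 370/370]
  320 → roll 5 (new)  [load 320/370]
  70 → roll 2  [load 340/370]
  170 → roll 6 (new)  [load 170/370]
  230 → roll 7 (new)  [load 230/370]
  260 → roll 8 (new)  [load 260/370]
  250 → roll 9 (new)  [load 250/370]
9 paper rolls opened.

9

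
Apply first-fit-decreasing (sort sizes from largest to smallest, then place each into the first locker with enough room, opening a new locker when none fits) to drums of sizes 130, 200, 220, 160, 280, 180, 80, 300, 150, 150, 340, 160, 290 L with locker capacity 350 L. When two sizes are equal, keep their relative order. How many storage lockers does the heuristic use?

9

Sorted descending: 340, 300, 290, 280, 220, 200, 180, 160, 160, 150, 150, 130, 80.
  340 → locker 1 (new)  [load 340/350]
  300 → locker 2 (new)  [load 300/350]
  290 → locker 3 (new)  [load 290/350]
  280 → locker 4 (new)  [load 280/350]
  220 → locker 5 (new)  [load 220/350]
  200 → locker 6 (new)  [load 200/350]
  180 → locker 7 (new)  [load 180/350]
  160 → locker 7  [load 340/350]
  160 → locker 8 (new)  [load 160/350]
  150 → locker 6  [load 350/350]
  150 → locker 8  [load 310/350]
  130 → locker 5  [load 350/350]
  80 → locker 9 (new)  [load 80/350]
9 storage lockers opened.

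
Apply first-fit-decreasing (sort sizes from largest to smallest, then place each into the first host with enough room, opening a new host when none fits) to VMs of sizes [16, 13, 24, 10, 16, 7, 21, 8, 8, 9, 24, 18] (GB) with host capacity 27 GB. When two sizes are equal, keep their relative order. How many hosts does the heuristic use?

Sorted descending: 24, 24, 21, 18, 16, 16, 13, 10, 9, 8, 8, 7.
  24 → host 1 (new)  [load 24/27]
  24 → host 2 (new)  [load 24/27]
  21 → host 3 (new)  [load 21/27]
  18 → host 4 (new)  [load 18/27]
  16 → host 5 (new)  [load 16/27]
  16 → host 6 (new)  [load 16/27]
  13 → host 7 (new)  [load 13/27]
  10 → host 5  [load 26/27]
  9 → host 4  [load 27/27]
  8 → host 6  [load 24/27]
  8 → host 7  [load 21/27]
  7 → host 8 (new)  [load 7/27]
8 hosts opened.

8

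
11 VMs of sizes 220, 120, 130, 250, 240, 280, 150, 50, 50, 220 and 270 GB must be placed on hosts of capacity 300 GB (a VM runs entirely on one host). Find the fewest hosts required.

Total = 280 + 270 + 250 + 240 + 220 + 220 + 150 + 130 + 120 + 50 + 50 = 1980 GB.
Lower bound: ⌈1980/300⌉ = 7 hosts.
A packing using 8 hosts:
  host 1: 280 = 280
  host 2: 270 = 270
  host 3: 250 + 50 = 300
  host 4: 240 + 50 = 290
  host 5: 220 = 220
  host 6: 220 = 220
  host 7: 150 + 130 = 280
  host 8: 120 = 120
No arrangement into 7 hosts stays within capacity, so 8 is optimal.

8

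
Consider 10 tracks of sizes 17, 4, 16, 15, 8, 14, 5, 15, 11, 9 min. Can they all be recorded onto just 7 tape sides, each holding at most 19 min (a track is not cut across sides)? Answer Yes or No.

A valid assignment using 7 tape sides:
  side 1: 17 = 17
  side 2: 16 = 16
  side 3: 15 + 4 = 19
  side 4: 15 = 15
  side 5: 14 + 5 = 19
  side 6: 11 + 8 = 19
  side 7: 9 = 9
Every load is within 19 min, so 7 tape sides suffice.

Yes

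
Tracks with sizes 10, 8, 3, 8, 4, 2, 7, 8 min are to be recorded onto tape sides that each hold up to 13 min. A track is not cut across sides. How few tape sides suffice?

Total = 10 + 8 + 8 + 8 + 7 + 4 + 3 + 2 = 50 min.
Lower bound: ⌈50/13⌉ = 4 tape sides.
Also, 5 tracks each exceed 13/2 min, and no two of those can share a side, so at least 5 tape sides are needed.
A packing using 5 tape sides:
  side 1: 10 + 3 = 13
  side 2: 8 + 4 = 12
  side 3: 8 + 2 = 10
  side 4: 8 = 8
  side 5: 7 = 7
This matches the lower bound, so 5 is optimal.

5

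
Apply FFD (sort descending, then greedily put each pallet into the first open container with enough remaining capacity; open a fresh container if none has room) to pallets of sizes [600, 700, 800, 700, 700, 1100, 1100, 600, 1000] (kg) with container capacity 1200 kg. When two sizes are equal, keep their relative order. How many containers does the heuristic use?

8

Sorted descending: 1100, 1100, 1000, 800, 700, 700, 700, 600, 600.
  1100 → container 1 (new)  [load 1100/1200]
  1100 → container 2 (new)  [load 1100/1200]
  1000 → container 3 (new)  [load 1000/1200]
  800 → container 4 (new)  [load 800/1200]
  700 → container 5 (new)  [load 700/1200]
  700 → container 6 (new)  [load 700/1200]
  700 → container 7 (new)  [load 700/1200]
  600 → container 8 (new)  [load 600/1200]
  600 → container 8  [load 1200/1200]
8 containers opened.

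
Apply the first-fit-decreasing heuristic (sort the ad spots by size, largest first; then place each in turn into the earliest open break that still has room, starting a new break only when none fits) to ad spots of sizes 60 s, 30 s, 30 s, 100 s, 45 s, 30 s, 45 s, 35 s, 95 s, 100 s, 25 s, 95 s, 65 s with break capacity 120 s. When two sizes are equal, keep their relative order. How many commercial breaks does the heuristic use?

8

Sorted descending: 100, 100, 95, 95, 65, 60, 45, 45, 35, 30, 30, 30, 25.
  100 → break 1 (new)  [load 100/120]
  100 → break 2 (new)  [load 100/120]
  95 → break 3 (new)  [load 95/120]
  95 → break 4 (new)  [load 95/120]
  65 → break 5 (new)  [load 65/120]
  60 → break 6 (new)  [load 60/120]
  45 → break 5  [load 110/120]
  45 → break 6  [load 105/120]
  35 → break 7 (new)  [load 35/120]
  30 → break 7  [load 65/120]
  30 → break 7  [load 95/120]
  30 → break 8 (new)  [load 30/120]
  25 → break 3  [load 120/120]
8 commercial breaks opened.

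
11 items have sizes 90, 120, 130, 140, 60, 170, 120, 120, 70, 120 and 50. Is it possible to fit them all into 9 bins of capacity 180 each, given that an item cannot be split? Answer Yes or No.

A valid assignment using 8 bins:
  bin 1: 170 = 170
  bin 2: 140 = 140
  bin 3: 130 + 50 = 180
  bin 4: 120 + 60 = 180
  bin 5: 120 = 120
  bin 6: 120 = 120
  bin 7: 120 = 120
  bin 8: 90 + 70 = 160
That uses only 8 ≤ 9, so 9 bins are enough.

Yes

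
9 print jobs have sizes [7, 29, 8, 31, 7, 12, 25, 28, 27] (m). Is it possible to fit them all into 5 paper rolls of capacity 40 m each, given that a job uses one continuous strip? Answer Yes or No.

A valid assignment using 5 paper rolls:
  roll 1: 31 + 8 = 39
  roll 2: 29 + 7 = 36
  roll 3: 28 + 12 = 40
  roll 4: 27 + 7 = 34
  roll 5: 25 = 25
Every load is within 40 m, so 5 paper rolls suffice.

Yes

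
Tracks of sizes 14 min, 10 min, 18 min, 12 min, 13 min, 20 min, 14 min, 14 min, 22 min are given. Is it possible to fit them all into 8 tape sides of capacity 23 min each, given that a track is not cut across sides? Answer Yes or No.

Yes

A valid assignment using 8 tape sides:
  side 1: 22 = 22
  side 2: 20 = 20
  side 3: 18 = 18
  side 4: 14 = 14
  side 5: 14 = 14
  side 6: 14 = 14
  side 7: 13 + 10 = 23
  side 8: 12 = 12
Every load is within 23 min, so 8 tape sides suffice.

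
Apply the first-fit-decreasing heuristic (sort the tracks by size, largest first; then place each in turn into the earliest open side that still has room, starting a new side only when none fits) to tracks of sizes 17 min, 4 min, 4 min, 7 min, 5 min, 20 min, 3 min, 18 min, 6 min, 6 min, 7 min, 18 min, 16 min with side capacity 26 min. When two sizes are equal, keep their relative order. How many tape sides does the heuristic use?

6

Sorted descending: 20, 18, 18, 17, 16, 7, 7, 6, 6, 5, 4, 4, 3.
  20 → side 1 (new)  [load 20/26]
  18 → side 2 (new)  [load 18/26]
  18 → side 3 (new)  [load 18/26]
  17 → side 4 (new)  [load 17/26]
  16 → side 5 (new)  [load 16/26]
  7 → side 2  [load 25/26]
  7 → side 3  [load 25/26]
  6 → side 1  [load 26/26]
  6 → side 4  [load 23/26]
  5 → side 5  [load 21/26]
  4 → side 5  [load 25/26]
  4 → side 6 (new)  [load 4/26]
  3 → side 4  [load 26/26]
6 tape sides opened.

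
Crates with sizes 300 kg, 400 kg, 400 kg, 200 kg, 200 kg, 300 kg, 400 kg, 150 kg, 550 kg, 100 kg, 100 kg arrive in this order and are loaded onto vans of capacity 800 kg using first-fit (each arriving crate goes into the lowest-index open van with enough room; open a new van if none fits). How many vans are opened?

  300 → van 1 (new)  [load 300/800]
  400 → van 1  [load 700/800]
  400 → van 2 (new)  [load 400/800]
  200 → van 2  [load 600/800]
  200 → van 2  [load 800/800]
  300 → van 3 (new)  [load 300/800]
  400 → van 3  [load 700/800]
  150 → van 4 (new)  [load 150/800]
  550 → van 4  [load 700/800]
  100 → van 1  [load 800/800]
  100 → van 3  [load 800/800]
4 vans opened.

4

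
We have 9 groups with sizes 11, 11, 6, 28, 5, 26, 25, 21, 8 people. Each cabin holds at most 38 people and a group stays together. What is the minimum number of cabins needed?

Total = 28 + 26 + 25 + 21 + 11 + 11 + 8 + 6 + 5 = 141 people.
Lower bound: ⌈141/38⌉ = 4 cabins.
A packing using 4 cabins:
  cabin 1: 28 + 8 = 36
  cabin 2: 26 + 11 = 37
  cabin 3: 25 + 11 = 36
  cabin 4: 21 + 6 + 5 = 32
This matches the lower bound, so 4 is optimal.

4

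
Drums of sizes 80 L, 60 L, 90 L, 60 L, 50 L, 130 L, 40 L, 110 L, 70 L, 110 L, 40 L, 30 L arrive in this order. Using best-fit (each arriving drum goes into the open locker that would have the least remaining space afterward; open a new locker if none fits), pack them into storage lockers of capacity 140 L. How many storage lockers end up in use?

  80 → locker 1 (new)  [load 80/140]
  60 → locker 1  [load 140/140]
  90 → locker 2 (new)  [load 90/140]
  60 → locker 3 (new)  [load 60/140]
  50 → locker 2  [load 140/140]
  130 → locker 4 (new)  [load 130/140]
  40 → locker 3  [load 100/140]
  110 → locker 5 (new)  [load 110/140]
  70 → locker 6 (new)  [load 70/140]
  110 → locker 7 (new)  [load 110/140]
  40 → locker 3  [load 140/140]
  30 → locker 5  [load 140/140]
7 storage lockers opened.

7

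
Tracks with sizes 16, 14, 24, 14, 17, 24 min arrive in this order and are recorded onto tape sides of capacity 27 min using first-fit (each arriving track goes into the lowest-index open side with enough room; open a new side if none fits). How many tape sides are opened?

6

  16 → side 1 (new)  [load 16/27]
  14 → side 2 (new)  [load 14/27]
  24 → side 3 (new)  [load 24/27]
  14 → side 4 (new)  [load 14/27]
  17 → side 5 (new)  [load 17/27]
  24 → side 6 (new)  [load 24/27]
6 tape sides opened.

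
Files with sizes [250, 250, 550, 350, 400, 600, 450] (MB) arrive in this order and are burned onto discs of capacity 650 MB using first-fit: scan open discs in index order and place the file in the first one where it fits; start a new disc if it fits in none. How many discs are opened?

6

  250 → disc 1 (new)  [load 250/650]
  250 → disc 1  [load 500/650]
  550 → disc 2 (new)  [load 550/650]
  350 → disc 3 (new)  [load 350/650]
  400 → disc 4 (new)  [load 400/650]
  600 → disc 5 (new)  [load 600/650]
  450 → disc 6 (new)  [load 450/650]
6 discs opened.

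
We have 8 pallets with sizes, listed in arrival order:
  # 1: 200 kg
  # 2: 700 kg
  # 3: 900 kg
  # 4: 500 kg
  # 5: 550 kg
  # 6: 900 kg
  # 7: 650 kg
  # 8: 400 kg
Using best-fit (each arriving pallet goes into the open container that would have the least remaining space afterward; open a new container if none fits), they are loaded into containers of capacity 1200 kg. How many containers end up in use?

5

  200 → container 1 (new)  [load 200/1200]
  700 → container 1  [load 900/1200]
  900 → container 2 (new)  [load 900/1200]
  500 → container 3 (new)  [load 500/1200]
  550 → container 3  [load 1050/1200]
  900 → container 4 (new)  [load 900/1200]
  650 → container 5 (new)  [load 650/1200]
  400 → container 5  [load 1050/1200]
5 containers opened.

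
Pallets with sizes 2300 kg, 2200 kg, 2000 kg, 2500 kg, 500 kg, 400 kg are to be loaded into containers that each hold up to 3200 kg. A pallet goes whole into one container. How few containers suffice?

4

Total = 2500 + 2300 + 2200 + 2000 + 500 + 400 = 9900 kg.
Lower bound: ⌈9900/3200⌉ = 4 containers.
A packing using 4 containers:
  container 1: 2500 + 500 = 3000
  container 2: 2300 + 400 = 2700
  container 3: 2200 = 2200
  container 4: 2000 = 2000
This matches the lower bound, so 4 is optimal.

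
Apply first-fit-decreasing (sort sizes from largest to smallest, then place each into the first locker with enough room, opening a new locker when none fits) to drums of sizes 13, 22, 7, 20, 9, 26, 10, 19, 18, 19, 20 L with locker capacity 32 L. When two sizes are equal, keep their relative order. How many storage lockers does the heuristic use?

7

Sorted descending: 26, 22, 20, 20, 19, 19, 18, 13, 10, 9, 7.
  26 → locker 1 (new)  [load 26/32]
  22 → locker 2 (new)  [load 22/32]
  20 → locker 3 (new)  [load 20/32]
  20 → locker 4 (new)  [load 20/32]
  19 → locker 5 (new)  [load 19/32]
  19 → locker 6 (new)  [load 19/32]
  18 → locker 7 (new)  [load 18/32]
  13 → locker 5  [load 32/32]
  10 → locker 2  [load 32/32]
  9 → locker 3  [load 29/32]
  7 → locker 4  [load 27/32]
7 storage lockers opened.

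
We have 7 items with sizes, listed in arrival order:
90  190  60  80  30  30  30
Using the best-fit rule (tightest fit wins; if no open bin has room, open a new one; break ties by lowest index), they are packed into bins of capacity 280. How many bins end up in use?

  90 → bin 1 (new)  [load 90/280]
  190 → bin 1  [load 280/280]
  60 → bin 2 (new)  [load 60/280]
  80 → bin 2  [load 140/280]
  30 → bin 2  [load 170/280]
  30 → bin 2  [load 200/280]
  30 → bin 2  [load 230/280]
2 bins opened.

2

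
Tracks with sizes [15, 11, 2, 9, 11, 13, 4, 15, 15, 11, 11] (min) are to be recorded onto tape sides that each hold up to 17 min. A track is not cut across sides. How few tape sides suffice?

Total = 15 + 15 + 15 + 13 + 11 + 11 + 11 + 11 + 9 + 4 + 2 = 117 min.
Lower bound: ⌈117/17⌉ = 7 tape sides.
Also, 9 tracks each exceed 17/2 min, and no two of those can share a side, so at least 9 tape sides are needed.
A packing using 9 tape sides:
  side 1: 15 + 2 = 17
  side 2: 15 = 15
  side 3: 15 = 15
  side 4: 13 + 4 = 17
  side 5: 11 = 11
  side 6: 11 = 11
  side 7: 11 = 11
  side 8: 11 = 11
  side 9: 9 = 9
This matches the lower bound, so 9 is optimal.

9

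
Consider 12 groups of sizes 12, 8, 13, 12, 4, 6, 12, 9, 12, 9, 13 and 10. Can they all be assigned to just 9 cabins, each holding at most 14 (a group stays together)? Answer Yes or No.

Total = 120; ⌈120/14⌉ = 9.
10 groups each exceed half the capacity and cannot share a cabin, forcing at least 10 cabins.
At least 10 cabins are required, but only 9 are allowed.

No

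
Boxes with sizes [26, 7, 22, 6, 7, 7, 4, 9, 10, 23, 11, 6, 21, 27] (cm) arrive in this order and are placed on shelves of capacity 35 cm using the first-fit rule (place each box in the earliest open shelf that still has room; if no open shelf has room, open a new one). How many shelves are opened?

  26 → shelf 1 (new)  [load 26/35]
  7 → shelf 1  [load 33/35]
  22 → shelf 2 (new)  [load 22/35]
  6 → shelf 2  [load 28/35]
  7 → shelf 2  [load 35/35]
  7 → shelf 3 (new)  [load 7/35]
  4 → shelf 3  [load 11/35]
  9 → shelf 3  [load 20/35]
  10 → shelf 3  [load 30/35]
  23 → shelf 4 (new)  [load 23/35]
  11 → shelf 4  [load 34/35]
  6 → shelf 5 (new)  [load 6/35]
  21 → shelf 5  [load 27/35]
  27 → shelf 6 (new)  [load 27/35]
6 shelves opened.

6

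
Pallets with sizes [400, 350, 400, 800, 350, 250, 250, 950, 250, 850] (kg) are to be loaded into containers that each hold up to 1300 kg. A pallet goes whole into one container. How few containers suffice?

4

Total = 950 + 850 + 800 + 400 + 400 + 350 + 350 + 250 + 250 + 250 = 4850 kg.
Lower bound: ⌈4850/1300⌉ = 4 containers.
A packing using 4 containers:
  container 1: 950 + 350 = 1300
  container 2: 850 + 400 = 1250
  container 3: 800 + 400 = 1200
  container 4: 350 + 250 + 250 + 250 = 1100
This matches the lower bound, so 4 is optimal.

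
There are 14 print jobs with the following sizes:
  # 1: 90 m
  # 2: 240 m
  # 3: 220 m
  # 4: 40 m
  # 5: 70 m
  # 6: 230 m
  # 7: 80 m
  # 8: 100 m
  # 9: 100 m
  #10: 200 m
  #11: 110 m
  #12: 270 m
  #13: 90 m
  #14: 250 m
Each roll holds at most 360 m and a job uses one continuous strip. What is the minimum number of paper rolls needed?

6

Total = 270 + 250 + 240 + 230 + 220 + 200 + 110 + 100 + 100 + 90 + 90 + 80 + 70 + 40 = 2090 m.
Lower bound: ⌈2090/360⌉ = 6 paper rolls.
A packing using 6 paper rolls:
  roll 1: 270 + 90 = 360
  roll 2: 250 + 110 = 360
  roll 3: 240 + 100 = 340
  roll 4: 230 + 100 = 330
  roll 5: 220 + 90 + 40 = 350
  roll 6: 200 + 80 + 70 = 350
This matches the lower bound, so 6 is optimal.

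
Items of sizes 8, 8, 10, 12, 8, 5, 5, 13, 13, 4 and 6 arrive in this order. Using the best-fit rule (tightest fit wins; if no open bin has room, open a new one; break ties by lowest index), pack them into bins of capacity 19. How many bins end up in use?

  8 → bin 1 (new)  [load 8/19]
  8 → bin 1  [load 16/19]
  10 → bin 2 (new)  [load 10/19]
  12 → bin 3 (new)  [load 12/19]
  8 → bin 2  [load 18/19]
  5 → bin 3  [load 17/19]
  5 → bin 4 (new)  [load 5/19]
  13 → bin 4  [load 18/19]
  13 → bin 5 (new)  [load 13/19]
  4 → bin 5  [load 17/19]
  6 → bin 6 (new)  [load 6/19]
6 bins opened.

6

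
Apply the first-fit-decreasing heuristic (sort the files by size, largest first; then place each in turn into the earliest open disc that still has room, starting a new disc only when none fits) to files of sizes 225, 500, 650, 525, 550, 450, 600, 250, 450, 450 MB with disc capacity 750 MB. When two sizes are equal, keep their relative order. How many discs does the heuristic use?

8

Sorted descending: 650, 600, 550, 525, 500, 450, 450, 450, 250, 225.
  650 → disc 1 (new)  [load 650/750]
  600 → disc 2 (new)  [load 600/750]
  550 → disc 3 (new)  [load 550/750]
  525 → disc 4 (new)  [load 525/750]
  500 → disc 5 (new)  [load 500/750]
  450 → disc 6 (new)  [load 450/750]
  450 → disc 7 (new)  [load 450/750]
  450 → disc 8 (new)  [load 450/750]
  250 → disc 5  [load 750/750]
  225 → disc 4  [load 750/750]
8 discs opened.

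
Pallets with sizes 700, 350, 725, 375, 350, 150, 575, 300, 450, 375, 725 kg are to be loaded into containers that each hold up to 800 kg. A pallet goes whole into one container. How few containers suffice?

7

Total = 725 + 725 + 700 + 575 + 450 + 375 + 375 + 350 + 350 + 300 + 150 = 5075 kg.
Lower bound: ⌈5075/800⌉ = 7 containers.
A packing using 7 containers:
  container 1: 725 = 725
  container 2: 725 = 725
  container 3: 700 = 700
  container 4: 575 + 150 = 725
  container 5: 450 + 350 = 800
  container 6: 375 + 375 = 750
  container 7: 350 + 300 = 650
This matches the lower bound, so 7 is optimal.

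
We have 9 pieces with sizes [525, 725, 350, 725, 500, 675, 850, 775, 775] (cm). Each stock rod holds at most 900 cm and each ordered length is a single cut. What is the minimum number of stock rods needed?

8

Total = 850 + 775 + 775 + 725 + 725 + 675 + 525 + 500 + 350 = 5900 cm.
Lower bound: ⌈5900/900⌉ = 7 stock rods.
Also, 8 pieces each exceed 450 cm, and no two of those can share a stock rod, so at least 8 stock rods are needed.
A packing using 8 stock rods:
  stock rod 1: 850 = 850
  stock rod 2: 775 = 775
  stock rod 3: 775 = 775
  stock rod 4: 725 = 725
  stock rod 5: 725 = 725
  stock rod 6: 675 = 675
  stock rod 7: 525 + 350 = 875
  stock rod 8: 500 = 500
This matches the lower bound, so 8 is optimal.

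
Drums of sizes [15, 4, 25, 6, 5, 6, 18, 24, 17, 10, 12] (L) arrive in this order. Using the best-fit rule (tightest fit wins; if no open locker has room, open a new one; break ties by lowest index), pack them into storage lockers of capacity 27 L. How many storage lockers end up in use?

  15 → locker 1 (new)  [load 15/27]
  4 → locker 1  [load 19/27]
  25 → locker 2 (new)  [load 25/27]
  6 → locker 1  [load 25/27]
  5 → locker 3 (new)  [load 5/27]
  6 → locker 3  [load 11/27]
  18 → locker 4 (new)  [load 18/27]
  24 → locker 5 (new)  [load 24/27]
  17 → locker 6 (new)  [load 17/27]
  10 → locker 6  [load 27/27]
  12 → locker 3  [load 23/27]
6 storage lockers opened.

6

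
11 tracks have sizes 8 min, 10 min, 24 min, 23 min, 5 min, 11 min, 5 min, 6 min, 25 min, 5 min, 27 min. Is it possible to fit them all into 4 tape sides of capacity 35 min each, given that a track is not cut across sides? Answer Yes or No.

Total = 149 min; ⌈149/35⌉ = 5.
At least 5 tape sides are required, but only 4 are allowed.

No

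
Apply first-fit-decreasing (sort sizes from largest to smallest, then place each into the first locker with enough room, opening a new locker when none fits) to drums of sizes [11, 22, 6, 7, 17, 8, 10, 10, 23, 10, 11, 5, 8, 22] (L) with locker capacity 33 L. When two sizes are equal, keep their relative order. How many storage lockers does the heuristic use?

Sorted descending: 23, 22, 22, 17, 11, 11, 10, 10, 10, 8, 8, 7, 6, 5.
  23 → locker 1 (new)  [load 23/33]
  22 → locker 2 (new)  [load 22/33]
  22 → locker 3 (new)  [load 22/33]
  17 → locker 4 (new)  [load 17/33]
  11 → locker 2  [load 33/33]
  11 → locker 3  [load 33/33]
  10 → locker 1  [load 33/33]
  10 → locker 4  [load 27/33]
  10 → locker 5 (new)  [load 10/33]
  8 → locker 5  [load 18/33]
  8 → locker 5  [load 26/33]
  7 → locker 5  [load 33/33]
  6 → locker 4  [load 33/33]
  5 → locker 6 (new)  [load 5/33]
6 storage lockers opened.

6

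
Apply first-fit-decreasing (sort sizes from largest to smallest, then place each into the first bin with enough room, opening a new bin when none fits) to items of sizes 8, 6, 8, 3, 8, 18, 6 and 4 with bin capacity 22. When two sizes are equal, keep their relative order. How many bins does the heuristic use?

3

Sorted descending: 18, 8, 8, 8, 6, 6, 4, 3.
  18 → bin 1 (new)  [load 18/22]
  8 → bin 2 (new)  [load 8/22]
  8 → bin 2  [load 16/22]
  8 → bin 3 (new)  [load 8/22]
  6 → bin 2  [load 22/22]
  6 → bin 3  [load 14/22]
  4 → bin 1  [load 22/22]
  3 → bin 3  [load 17/22]
3 bins opened.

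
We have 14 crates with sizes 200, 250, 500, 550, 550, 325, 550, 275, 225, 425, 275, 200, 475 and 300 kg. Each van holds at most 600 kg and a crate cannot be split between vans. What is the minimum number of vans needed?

10

Total = 550 + 550 + 550 + 500 + 475 + 425 + 325 + 300 + 275 + 275 + 250 + 225 + 200 + 200 = 5100 kg.
Lower bound: ⌈5100/600⌉ = 9 vans.
A packing using 10 vans:
  van 1: 550 = 550
  van 2: 550 = 550
  van 3: 550 = 550
  van 4: 500 = 500
  van 5: 475 = 475
  van 6: 425 = 425
  van 7: 325 + 275 = 600
  van 8: 300 + 275 = 575
  van 9: 250 + 225 = 475
  van 10: 200 + 200 = 400
No arrangement into 9 vans stays within capacity, so 10 is optimal.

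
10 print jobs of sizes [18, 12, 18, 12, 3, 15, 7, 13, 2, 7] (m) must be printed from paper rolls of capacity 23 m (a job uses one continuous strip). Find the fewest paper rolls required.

6

Total = 18 + 18 + 15 + 13 + 12 + 12 + 7 + 7 + 3 + 2 = 107 m.
Lower bound: ⌈107/23⌉ = 5 paper rolls.
Also, 6 print jobs each exceed 23/2 m, and no two of those can share a roll, so at least 6 paper rolls are needed.
A packing using 6 paper rolls:
  roll 1: 18 + 3 + 2 = 23
  roll 2: 18 = 18
  roll 3: 15 + 7 = 22
  roll 4: 13 + 7 = 20
  roll 5: 12 = 12
  roll 6: 12 = 12
This matches the lower bound, so 6 is optimal.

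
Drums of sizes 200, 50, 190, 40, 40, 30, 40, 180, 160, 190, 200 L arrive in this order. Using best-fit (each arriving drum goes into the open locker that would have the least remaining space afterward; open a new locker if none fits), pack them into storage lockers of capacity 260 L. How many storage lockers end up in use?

  200 → locker 1 (new)  [load 200/260]
  50 → locker 1  [load 250/260]
  190 → locker 2 (new)  [load 190/260]
  40 → locker 2  [load 230/260]
  40 → locker 3 (new)  [load 40/260]
  30 → locker 2  [load 260/260]
  40 → locker 3  [load 80/260]
  180 → locker 3  [load 260/260]
  160 → locker 4 (new)  [load 160/260]
  190 → locker 5 (new)  [load 190/260]
  200 → locker 6 (new)  [load 200/260]
6 storage lockers opened.

6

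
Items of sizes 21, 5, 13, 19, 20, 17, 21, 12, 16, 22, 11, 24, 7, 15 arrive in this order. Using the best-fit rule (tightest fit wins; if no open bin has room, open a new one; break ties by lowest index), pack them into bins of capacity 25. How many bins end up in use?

11

  21 → bin 1 (new)  [load 21/25]
  5 → bin 2 (new)  [load 5/25]
  13 → bin 2  [load 18/25]
  19 → bin 3 (new)  [load 19/25]
  20 → bin 4 (new)  [load 20/25]
  17 → bin 5 (new)  [load 17/25]
  21 → bin 6 (new)  [load 21/25]
  12 → bin 7 (new)  [load 12/25]
  16 → bin 8 (new)  [load 16/25]
  22 → bin 9 (new)  [load 22/25]
  11 → bin 7  [load 23/25]
  24 → bin 10 (new)  [load 24/25]
  7 → bin 2  [load 25/25]
  15 → bin 11 (new)  [load 15/25]
11 bins opened.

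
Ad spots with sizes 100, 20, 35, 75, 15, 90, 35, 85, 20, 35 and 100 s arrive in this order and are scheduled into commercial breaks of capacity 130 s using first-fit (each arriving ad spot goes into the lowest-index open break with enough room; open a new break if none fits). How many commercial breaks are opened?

  100 → break 1 (new)  [load 100/130]
  20 → break 1  [load 120/130]
  35 → break 2 (new)  [load 35/130]
  75 → break 2  [load 110/130]
  15 → break 2  [load 125/130]
  90 → break 3 (new)  [load 90/130]
  35 → break 3  [load 125/130]
  85 → break 4 (new)  [load 85/130]
  20 → break 4  [load 105/130]
  35 → break 5 (new)  [load 35/130]
  100 → break 6 (new)  [load 100/130]
6 commercial breaks opened.

6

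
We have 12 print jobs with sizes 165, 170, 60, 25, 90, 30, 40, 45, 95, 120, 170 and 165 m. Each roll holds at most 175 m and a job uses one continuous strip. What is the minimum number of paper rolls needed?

Total = 170 + 170 + 165 + 165 + 120 + 95 + 90 + 60 + 45 + 40 + 30 + 25 = 1175 m.
Lower bound: ⌈1175/175⌉ = 7 paper rolls.
A packing using 7 paper rolls:
  roll 1: 170 = 170
  roll 2: 170 = 170
  roll 3: 165 = 165
  roll 4: 165 = 165
  roll 5: 120 + 30 + 25 = 175
  roll 6: 95 + 60 = 155
  roll 7: 90 + 45 + 40 = 175
This matches the lower bound, so 7 is optimal.

7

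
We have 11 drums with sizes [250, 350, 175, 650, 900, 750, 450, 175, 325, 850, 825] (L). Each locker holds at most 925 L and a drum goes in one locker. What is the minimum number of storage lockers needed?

7

Total = 900 + 850 + 825 + 750 + 650 + 450 + 350 + 325 + 250 + 175 + 175 = 5700 L.
Lower bound: ⌈5700/925⌉ = 7 storage lockers.
A packing using 7 storage lockers:
  locker 1: 900 = 900
  locker 2: 850 = 850
  locker 3: 825 = 825
  locker 4: 750 + 175 = 925
  locker 5: 650 + 250 = 900
  locker 6: 450 + 350 = 800
  locker 7: 325 + 175 = 500
This matches the lower bound, so 7 is optimal.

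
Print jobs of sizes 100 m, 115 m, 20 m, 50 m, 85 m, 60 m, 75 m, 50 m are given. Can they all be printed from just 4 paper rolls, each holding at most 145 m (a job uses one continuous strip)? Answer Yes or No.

Total = 555 m; ⌈555/145⌉ = 4.
The bound of 4 does not rule out 4, but exhaustive search shows no assignment into 4 paper rolls of capacity 145 m exists — the minimum is 5.

No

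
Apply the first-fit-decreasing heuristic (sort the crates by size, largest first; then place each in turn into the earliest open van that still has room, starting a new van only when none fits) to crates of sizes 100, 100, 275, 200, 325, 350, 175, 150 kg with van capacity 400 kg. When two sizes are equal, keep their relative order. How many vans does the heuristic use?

Sorted descending: 350, 325, 275, 200, 175, 150, 100, 100.
  350 → van 1 (new)  [load 350/400]
  325 → van 2 (new)  [load 325/400]
  275 → van 3 (new)  [load 275/400]
  200 → van 4 (new)  [load 200/400]
  175 → van 4  [load 375/400]
  150 → van 5 (new)  [load 150/400]
  100 → van 3  [load 375/400]
  100 → van 5  [load 250/400]
5 vans opened.

5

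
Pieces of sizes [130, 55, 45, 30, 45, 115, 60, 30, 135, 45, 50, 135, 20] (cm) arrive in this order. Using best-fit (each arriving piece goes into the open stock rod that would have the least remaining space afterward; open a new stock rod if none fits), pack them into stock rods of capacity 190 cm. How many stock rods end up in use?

  130 → stock rod 1 (new)  [load 130/190]
  55 → stock rod 1  [load 185/190]
  45 → stock rod 2 (new)  [load 45/190]
  30 → stock rod 2  [load 75/190]
  45 → stock rod 2  [load 120/190]
  115 → stock rod 3 (new)  [load 115/190]
  60 → stock rod 2  [load 180/190]
  30 → stock rod 3  [load 145/190]
  135 → stock rod 4 (new)  [load 135/190]
  45 → stock rod 3  [load 190/190]
  50 → stock rod 4  [load 185/190]
  135 → stock rod 5 (new)  [load 135/190]
  20 → stock rod 5  [load 155/190]
5 stock rods opened.

5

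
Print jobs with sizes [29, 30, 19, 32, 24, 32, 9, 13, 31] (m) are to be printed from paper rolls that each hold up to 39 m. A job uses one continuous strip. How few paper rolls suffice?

7

Total = 32 + 32 + 31 + 30 + 29 + 24 + 19 + 13 + 9 = 219 m.
Lower bound: ⌈219/39⌉ = 6 paper rolls.
A packing using 7 paper rolls:
  roll 1: 32 = 32
  roll 2: 32 = 32
  roll 3: 31 = 31
  roll 4: 30 + 9 = 39
  roll 5: 29 = 29
  roll 6: 24 + 13 = 37
  roll 7: 19 = 19
No arrangement into 6 paper rolls stays within capacity, so 7 is optimal.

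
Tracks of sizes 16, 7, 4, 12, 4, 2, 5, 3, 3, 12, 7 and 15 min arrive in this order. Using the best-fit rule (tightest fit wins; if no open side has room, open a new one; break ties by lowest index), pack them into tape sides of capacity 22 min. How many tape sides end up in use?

  16 → side 1 (new)  [load 16/22]
  7 → side 2 (new)  [load 7/22]
  4 → side 1  [load 20/22]
  12 → side 2  [load 19/22]
  4 → side 3 (new)  [load 4/22]
  2 → side 1  [load 22/22]
  5 → side 3  [load 9/22]
  3 → side 2  [load 22/22]
  3 → side 3  [load 12/22]
  12 → side 4 (new)  [load 12/22]
  7 → side 3  [load 19/22]
  15 → side 5 (new)  [load 15/22]
5 tape sides opened.

5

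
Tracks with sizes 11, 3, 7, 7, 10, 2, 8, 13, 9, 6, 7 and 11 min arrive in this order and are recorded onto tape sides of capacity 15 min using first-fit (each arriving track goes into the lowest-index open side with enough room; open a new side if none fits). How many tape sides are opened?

8

  11 → side 1 (new)  [load 11/15]
  3 → side 1  [load 14/15]
  7 → side 2 (new)  [load 7/15]
  7 → side 2  [load 14/15]
  10 → side 3 (new)  [load 10/15]
  2 → side 3  [load 12/15]
  8 → side 4 (new)  [load 8/15]
  13 → side 5 (new)  [load 13/15]
  9 → side 6 (new)  [load 9/15]
  6 → side 4  [load 14/15]
  7 → side 7 (new)  [load 7/15]
  11 → side 8 (new)  [load 11/15]
8 tape sides opened.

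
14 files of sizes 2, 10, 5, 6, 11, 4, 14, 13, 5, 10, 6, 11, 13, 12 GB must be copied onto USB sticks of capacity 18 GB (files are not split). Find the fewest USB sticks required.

Total = 14 + 13 + 13 + 12 + 11 + 11 + 10 + 10 + 6 + 6 + 5 + 5 + 4 + 2 = 122 GB.
Lower bound: ⌈122/18⌉ = 7 USB sticks.
Also, 8 files each exceed 9 GB, and no two of those can share a USB stick, so at least 8 USB sticks are needed.
A packing using 8 USB sticks:
  USB stick 1: 14 + 4 = 18
  USB stick 2: 13 + 5 = 18
  USB stick 3: 13 + 5 = 18
  USB stick 4: 12 + 6 = 18
  USB stick 5: 11 + 6 = 17
  USB stick 6: 11 + 2 = 13
  USB stick 7: 10 = 10
  USB stick 8: 10 = 10
This matches the lower bound, so 8 is optimal.

8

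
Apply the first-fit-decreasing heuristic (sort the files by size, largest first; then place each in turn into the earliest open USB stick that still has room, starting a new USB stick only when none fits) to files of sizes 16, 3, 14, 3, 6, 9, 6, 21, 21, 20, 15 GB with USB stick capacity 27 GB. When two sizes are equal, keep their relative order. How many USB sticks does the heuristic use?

6

Sorted descending: 21, 21, 20, 16, 15, 14, 9, 6, 6, 3, 3.
  21 → USB stick 1 (new)  [load 21/27]
  21 → USB stick 2 (new)  [load 21/27]
  20 → USB stick 3 (new)  [load 20/27]
  16 → USB stick 4 (new)  [load 16/27]
  15 → USB stick 5 (new)  [load 15/27]
  14 → USB stick 6 (new)  [load 14/27]
  9 → USB stick 4  [load 25/27]
  6 → USB stick 1  [load 27/27]
  6 → USB stick 2  [load 27/27]
  3 → USB stick 3  [load 23/27]
  3 → USB stick 3  [load 26/27]
6 USB sticks opened.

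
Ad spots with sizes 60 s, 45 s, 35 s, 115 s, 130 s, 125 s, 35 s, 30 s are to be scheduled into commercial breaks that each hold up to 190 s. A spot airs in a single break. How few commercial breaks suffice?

Total = 130 + 125 + 115 + 60 + 45 + 35 + 35 + 30 = 575 s.
Lower bound: ⌈575/190⌉ = 4 commercial breaks.
A packing using 4 commercial breaks:
  break 1: 130 + 60 = 190
  break 2: 125 + 45 = 170
  break 3: 115 + 35 + 35 = 185
  break 4: 30 = 30
This matches the lower bound, so 4 is optimal.

4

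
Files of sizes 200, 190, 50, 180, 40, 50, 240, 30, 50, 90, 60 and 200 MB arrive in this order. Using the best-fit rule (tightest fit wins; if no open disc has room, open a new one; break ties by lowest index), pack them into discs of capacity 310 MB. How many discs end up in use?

  200 → disc 1 (new)  [load 200/310]
  190 → disc 2 (new)  [load 190/310]
  50 → disc 1  [load 250/310]
  180 → disc 3 (new)  [load 180/310]
  40 → disc 1  [load 290/310]
  50 → disc 2  [load 240/310]
  240 → disc 4 (new)  [load 240/310]
  30 → disc 2  [load 270/310]
  50 → disc 4  [load 290/310]
  90 → disc 3  [load 270/310]
  60 → disc 5 (new)  [load 60/310]
  200 → disc 5  [load 260/310]
5 discs opened.

5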